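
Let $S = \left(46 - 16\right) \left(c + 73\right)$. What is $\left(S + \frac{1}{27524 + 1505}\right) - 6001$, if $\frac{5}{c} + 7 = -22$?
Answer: $- \frac{110779668}{29029} \approx -3816.2$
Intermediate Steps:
$c = - \frac{5}{29}$ ($c = \frac{5}{-7 - 22} = \frac{5}{-29} = 5 \left(- \frac{1}{29}\right) = - \frac{5}{29} \approx -0.17241$)
$S = \frac{63360}{29}$ ($S = \left(46 - 16\right) \left(- \frac{5}{29} + 73\right) = 30 \cdot \frac{2112}{29} = \frac{63360}{29} \approx 2184.8$)
$\left(S + \frac{1}{27524 + 1505}\right) - 6001 = \left(\frac{63360}{29} + \frac{1}{27524 + 1505}\right) - 6001 = \left(\frac{63360}{29} + \frac{1}{29029}\right) - 6001 = \frac{63423361}{29029} - 6001 = - \frac{110779668}{29029}$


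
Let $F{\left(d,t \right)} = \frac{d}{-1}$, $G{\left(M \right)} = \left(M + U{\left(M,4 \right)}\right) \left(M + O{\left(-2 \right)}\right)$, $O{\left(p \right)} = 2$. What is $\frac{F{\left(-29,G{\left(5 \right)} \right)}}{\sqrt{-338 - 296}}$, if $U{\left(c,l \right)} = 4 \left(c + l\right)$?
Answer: $- \frac{29 i \sqrt{634}}{634} \approx - 1.1517 i$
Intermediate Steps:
$U{\left(c,l \right)} = 4 c + 4 l$
$G{\left(M \right)} = \left(2 + M\right) \left(16 + 5 M\right)$ ($G{\left(M \right)} = \left(M + \left(4 M + 4 \cdot 4\right)\right) \left(M + 2\right) = \left(M + \left(4 M + 16\right)\right) \left(2 + M\right) = \left(M + \left(16 + 4 M\right)\right) \left(2 + M\right) = \left(16 + 5 M\right) \left(2 + M\right) = \left(2 + M\right) \left(16 + 5 M\right)$)
$F{\left(d,t \right)} = - d$ ($F{\left(d,t \right)} = d \left(-1\right) = - d$)
$\frac{F{\left(-29,G{\left(5 \right)} \right)}}{\sqrt{-338 - 296}} = \frac{\left(-1\right) \left(-29\right)}{\sqrt{-338 - 296}} = \frac{29}{\sqrt{-634}} = \frac{29}{i \sqrt{634}} = 29 \left(- \frac{i \sqrt{634}}{634}\right) = - \frac{29 i \sqrt{634}}{634}$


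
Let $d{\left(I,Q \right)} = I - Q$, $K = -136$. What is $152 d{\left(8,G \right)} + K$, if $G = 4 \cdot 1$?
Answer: $472$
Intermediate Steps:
$G = 4$
$152 d{\left(8,G \right)} + K = 152 \left(8 - 4\right) - 136 = 152 \cdot 4 - 136 = 608 - 136 = 472$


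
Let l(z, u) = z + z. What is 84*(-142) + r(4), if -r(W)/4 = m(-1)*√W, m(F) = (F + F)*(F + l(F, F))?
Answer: -11976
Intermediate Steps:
l(z, u) = 2*z
m(F) = 6*F² (m(F) = (F + F)*(F + 2*F) = (2*F)*(3*F) = 6*F²)
r(W) = -24*√W (r(W) = -4*6*(-1)²*√W = -4*6*1*√W = -24*√W)
84*(-142) + r(4) = 84*(-142) - 24*√4 = -11928 - 24*2 = -11928 - 48 = -11976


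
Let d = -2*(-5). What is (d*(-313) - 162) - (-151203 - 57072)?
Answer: 204983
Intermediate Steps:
d = 10
(d*(-313) - 162) - (-151203 - 57072) = (10*(-313) - 162) - (-151203 - 57072) = (-3130 - 162) - 1*(-208275) = -3292 + 208275 = 204983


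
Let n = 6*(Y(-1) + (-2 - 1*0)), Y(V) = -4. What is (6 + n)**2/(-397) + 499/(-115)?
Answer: -301603/45655 ≈ -6.6061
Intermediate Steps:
n = -36 (n = 6*(-4 + (-2 - 1*0)) = 6*(-4 + (-2 + 0)) = 6*(-4 - 2) = 6*(-6) = -36)
(6 + n)**2/(-397) + 499/(-115) = (6 - 36)**2/(-397) + 499/(-115) = (-30)**2*(-1/397) + 499*(-1/115) = 900*(-1/397) - 499/115 = -900/397 - 499/115 = -301603/45655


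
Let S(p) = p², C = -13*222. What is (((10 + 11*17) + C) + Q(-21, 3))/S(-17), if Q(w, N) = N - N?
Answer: -2689/289 ≈ -9.3045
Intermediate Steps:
C = -2886
Q(w, N) = 0
(((10 + 11*17) + C) + Q(-21, 3))/S(-17) = (((10 + 11*17) - 2886) + 0)/((-17)²) = (((10 + 187) - 2886) + 0)/289 = ((197 - 2886) + 0)*(1/289) = (-2689 + 0)*(1/289) = -2689*1/289 = -2689/289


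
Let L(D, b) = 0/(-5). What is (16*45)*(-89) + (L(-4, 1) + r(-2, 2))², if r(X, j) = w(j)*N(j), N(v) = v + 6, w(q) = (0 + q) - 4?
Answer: -63824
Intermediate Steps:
L(D, b) = 0 (L(D, b) = 0*(-⅕) = 0)
w(q) = -4 + q (w(q) = q - 4 = -4 + q)
N(v) = 6 + v
r(X, j) = (-4 + j)*(6 + j)
(16*45)*(-89) + (L(-4, 1) + r(-2, 2))² = (16*45)*(-89) + (0 + (-4 + 2)*(6 + 2))² = 720*(-89) + (0 - 2*8)² = -64080 + (0 - 16)² = -64080 + (-16)² = -64080 + 256 = -63824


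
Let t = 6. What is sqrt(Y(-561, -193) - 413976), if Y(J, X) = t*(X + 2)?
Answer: I*sqrt(415122) ≈ 644.3*I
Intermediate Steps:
Y(J, X) = 12 + 6*X (Y(J, X) = 6*(X + 2) = 6*(2 + X) = 12 + 6*X)
sqrt(Y(-561, -193) - 413976) = sqrt((12 + 6*(-193)) - 413976) = sqrt((12 - 1158) - 413976) = sqrt(-1146 - 413976) = sqrt(-415122) = I*sqrt(415122)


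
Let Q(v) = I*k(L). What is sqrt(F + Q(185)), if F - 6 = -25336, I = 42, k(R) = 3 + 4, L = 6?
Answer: 2*I*sqrt(6259) ≈ 158.23*I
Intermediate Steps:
k(R) = 7
F = -25330 (F = 6 - 25336 = -25330)
Q(v) = 294 (Q(v) = 42*7 = 294)
sqrt(F + Q(185)) = sqrt(-25330 + 294) = sqrt(-25036) = 2*I*sqrt(6259)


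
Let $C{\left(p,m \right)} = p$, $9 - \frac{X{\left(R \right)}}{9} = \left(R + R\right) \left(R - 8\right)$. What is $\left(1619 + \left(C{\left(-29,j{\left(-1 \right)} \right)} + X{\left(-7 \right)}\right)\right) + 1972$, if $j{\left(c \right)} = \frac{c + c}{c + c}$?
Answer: $1753$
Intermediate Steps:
$j{\left(c \right)} = 1$ ($j{\left(c \right)} = \frac{2 c}{2 c} = 2 c \frac{1}{2 c} = 1$)
$X{\left(R \right)} = 81 - 18 R \left(-8 + R\right)$ ($X{\left(R \right)} = 81 - 9 \left(R + R\right) \left(R - 8\right) = 81 - 9 \cdot 2 R \left(-8 + R\right) = 81 - 18 R \left(-8 + R\right)$)
$\left(1619 + \left(C{\left(-29,j{\left(-1 \right)} \right)} + X{\left(-7 \right)}\right)\right) + 1972 = \left(1619 + \left(-29 + \left(81 - 18 \left(-7\right)^{2} + 144 \left(-7\right)\right)\right)\right) + 1972 = \left(1619 - 1838\right) + 1972 = -219 + 1972 = 1753$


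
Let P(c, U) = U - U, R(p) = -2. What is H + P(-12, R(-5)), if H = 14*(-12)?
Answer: -168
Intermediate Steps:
P(c, U) = 0
H = -168
H + P(-12, R(-5)) = -168 + 0 = -168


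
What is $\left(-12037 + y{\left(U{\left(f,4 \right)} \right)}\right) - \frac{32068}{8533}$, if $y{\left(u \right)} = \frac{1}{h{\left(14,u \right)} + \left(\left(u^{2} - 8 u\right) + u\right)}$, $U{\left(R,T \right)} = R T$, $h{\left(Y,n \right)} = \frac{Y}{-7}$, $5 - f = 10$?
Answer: $- \frac{55276149949}{4590754} \approx -12041.0$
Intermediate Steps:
$f = -5$ ($f = 5 - 10 = -5$)
$h{\left(Y,n \right)} = - \frac{Y}{7}$ ($h{\left(Y,n \right)} = Y \left(- \frac{1}{7}\right) = - \frac{Y}{7}$)
$y{\left(u \right)} = \frac{1}{-2 + u^{2} - 7 u}$ ($y{\left(u \right)} = \frac{1}{\left(- \frac{1}{7}\right) 14 + \left(\left(u^{2} - 8 u\right) + u\right)} = \frac{1}{-2 + \left(u^{2} - 7 u\right)} = \frac{1}{-2 + u^{2} - 7 u}$)
$\left(-12037 + y{\left(U{\left(f,4 \right)} \right)}\right) - \frac{32068}{8533} = \left(-12037 + \frac{1}{-2 + \left(\left(-5\right) 4\right)^{2} - 7 \left(\left(-5\right) 4\right)}\right) - \frac{32068}{8533} = \left(-12037 + \frac{1}{-2 + \left(-20\right)^{2} - -140}\right) - \frac{32068}{8533} = \left(-12037 + \frac{1}{-2 + 400 + 140}\right) - \frac{32068}{8533} = \left(-12037 + \frac{1}{538}\right) - \frac{32068}{8533} = - \frac{6475905}{538} - \frac{32068}{8533} = - \frac{55276149949}{4590754}$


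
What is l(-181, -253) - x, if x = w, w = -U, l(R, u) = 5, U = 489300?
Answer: 489305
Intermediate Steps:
w = -489300 (w = -1*489300 = -489300)
x = -489300
l(-181, -253) - x = 5 - 1*(-489300) = 5 + 489300 = 489305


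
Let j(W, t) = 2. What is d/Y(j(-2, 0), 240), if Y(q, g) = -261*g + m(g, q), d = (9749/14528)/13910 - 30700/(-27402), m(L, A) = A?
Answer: -3102130339049/173429555085546240 ≈ -1.7887e-5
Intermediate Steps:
d = 3102130339049/2768759460480 (d = (9749*(1/14528))*(1/13910) - 30700*(-1/27402) = (9749/14528)*(1/13910) + 15350/13701 = 9749/202084480 + 15350/13701 = 3102130339049/2768759460480 ≈ 1.1204)
Y(q, g) = q - 261*g (Y(q, g) = -261*g + q = q - 261*g)
d/Y(j(-2, 0), 240) = 3102130339049/(2768759460480*(2 - 261*240)) = 3102130339049/(2768759460480*(2 - 62640)) = (3102130339049/2768759460480)/(-62638) = (3102130339049/2768759460480)*(-1/62638) = -3102130339049/173429555085546240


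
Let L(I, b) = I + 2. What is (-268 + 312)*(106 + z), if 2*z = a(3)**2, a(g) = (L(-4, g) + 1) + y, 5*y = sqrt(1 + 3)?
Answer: 116798/25 ≈ 4671.9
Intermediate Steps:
L(I, b) = 2 + I
y = 2/5 (y = sqrt(1 + 3)/5 = sqrt(4)/5 = (1/5)*2 = 2/5 ≈ 0.40000)
a(g) = -3/5 (a(g) = ((2 - 4) + 1) + 2/5 = (-2 + 1) + 2/5 = -1 + 2/5 = -3/5)
z = 9/50 (z = (-3/5)**2/2 = (1/2)*(9/25) = 9/50 ≈ 0.18000)
(-268 + 312)*(106 + z) = (-268 + 312)*(106 + 9/50) = 44*(5309/50) = 116798/25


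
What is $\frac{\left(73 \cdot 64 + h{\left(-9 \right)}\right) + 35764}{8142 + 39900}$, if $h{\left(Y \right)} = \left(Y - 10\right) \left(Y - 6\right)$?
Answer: $\frac{40721}{48042} \approx 0.84761$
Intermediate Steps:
$h{\left(Y \right)} = \left(-10 + Y\right) \left(-6 + Y\right)$ ($h{\left(Y \right)} = \left(-10 + Y\right) \left(Y - 6\right) = \left(-10 + Y\right) \left(-6 + Y\right)$)
$\frac{\left(73 \cdot 64 + h{\left(-9 \right)}\right) + 35764}{8142 + 39900} = \frac{\left(73 \cdot 64 + \left(60 + \left(-9\right)^{2} - -144\right)\right) + 35764}{8142 + 39900} = \frac{\left(4672 + \left(60 + 81 + 144\right)\right) + 35764}{48042} = \left(\left(4672 + 285\right) + 35764\right) \frac{1}{48042} = \left(4957 + 35764\right) \frac{1}{48042} = 40721 \cdot \frac{1}{48042} = \frac{40721}{48042}$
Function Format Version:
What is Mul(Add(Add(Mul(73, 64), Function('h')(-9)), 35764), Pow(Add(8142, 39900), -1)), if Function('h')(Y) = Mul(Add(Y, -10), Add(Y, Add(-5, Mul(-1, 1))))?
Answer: Rational(40721, 48042) ≈ 0.84761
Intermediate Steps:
Function('h')(Y) = Mul(Add(-10, Y), Add(-6, Y)) (Function('h')(Y) = Mul(Add(-10, Y), Add(Y, Add(-5, -1))) = Mul(Add(-10, Y), Add(Y, -6)) = Mul(Add(-10, Y), Add(-6, Y)))
Mul(Add(Add(Mul(73, 64), Function('h')(-9)), 35764), Pow(Add(8142, 39900), -1)) = Mul(Add(Add(Mul(73, 64), Add(60, Pow(-9, 2), Mul(-16, -9))), 35764), Pow(Add(8142, 39900), -1)) = Mul(Add(Add(4672, Add(60, 81, 144)), 35764), Pow(48042, -1)) = Mul(Add(Add(4672, 285), 35764), Rational(1, 48042)) = Mul(Add(4957, 35764), Rational(1, 48042)) = Mul(40721, Rational(1, 48042)) = Rational(40721, 48042)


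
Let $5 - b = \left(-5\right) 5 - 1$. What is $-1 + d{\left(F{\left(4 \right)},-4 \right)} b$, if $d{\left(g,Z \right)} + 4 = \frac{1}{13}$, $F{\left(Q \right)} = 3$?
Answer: $- \frac{1594}{13} \approx -122.62$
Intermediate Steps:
$d{\left(g,Z \right)} = - \frac{51}{13}$ ($d{\left(g,Z \right)} = -4 + \frac{1}{13} = - \frac{51}{13}$)
$b = 31$ ($b = 5 - \left(\left(-5\right) 5 - 1\right) = 5 - \left(-25 - 1\right) = 5 - -26 = 5 + 26 = 31$)
$-1 + d{\left(F{\left(4 \right)},-4 \right)} b = -1 - \frac{1581}{13} = - \frac{1594}{13}$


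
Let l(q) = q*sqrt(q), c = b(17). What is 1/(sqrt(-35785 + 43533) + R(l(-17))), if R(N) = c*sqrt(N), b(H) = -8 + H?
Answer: 1/(2*sqrt(1937) + 9*17**(3/4)*sqrt(-I)) ≈ 0.0061961 + 0.0023363*I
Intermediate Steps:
c = 9 (c = -8 + 17 = 9)
l(q) = q**(3/2)
R(N) = 9*sqrt(N)
1/(sqrt(-35785 + 43533) + R(l(-17))) = 1/(sqrt(-35785 + 43533) + 9*sqrt((-17)**(3/2))) = 1/(sqrt(7748) + 9*sqrt(-17*I*sqrt(17))) = 1/(2*sqrt(1937) + 9*(17**(3/4)*sqrt(-I))) = 1/(2*sqrt(1937) + 9*17**(3/4)*sqrt(-I))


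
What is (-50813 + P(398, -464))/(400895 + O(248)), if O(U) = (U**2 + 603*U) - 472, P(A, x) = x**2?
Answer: 164483/611471 ≈ 0.26900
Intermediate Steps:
O(U) = -472 + U**2 + 603*U
(-50813 + P(398, -464))/(400895 + O(248)) = (-50813 + (-464)**2)/(400895 + (-472 + 248**2 + 603*248)) = (-50813 + 215296)/(400895 + (-472 + 61504 + 149544)) = 164483/(400895 + 210576) = 164483/611471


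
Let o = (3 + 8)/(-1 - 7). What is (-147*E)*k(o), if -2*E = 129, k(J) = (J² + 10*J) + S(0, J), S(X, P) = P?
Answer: -16061661/128 ≈ -1.2548e+5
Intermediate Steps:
o = -11/8 (o = 11/(-8) = 11*(-⅛) = -11/8 ≈ -1.3750)
k(J) = J² + 11*J (k(J) = (J² + 10*J) + J = J² + 11*J)
E = -129/2 (E = -½*129 = -129/2 ≈ -64.500)
(-147*E)*k(o) = (-147*(-129/2))*(-11*(11 - 11/8)/8) = 18963*(-11/8*77/8)/2 = (18963/2)*(-847/64) = -16061661/128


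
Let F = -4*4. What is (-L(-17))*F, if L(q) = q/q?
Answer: 16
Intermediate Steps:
L(q) = 1
F = -16
(-L(-17))*F = -1*1*(-16) = -1*(-16) = 16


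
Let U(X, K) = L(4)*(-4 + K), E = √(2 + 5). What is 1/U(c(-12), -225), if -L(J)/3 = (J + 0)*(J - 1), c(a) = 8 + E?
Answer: 1/8244 ≈ 0.00012130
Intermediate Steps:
E = √7 ≈ 2.6458
c(a) = 8 + √7
L(J) = -3*J*(-1 + J) (L(J) = -3*(J + 0)*(J - 1) = -3*J*(-1 + J))
U(X, K) = 144 - 36*K (U(X, K) = (3*4*(1 - 1*4))*(-4 + K) = (3*4*(1 - 4))*(-4 + K) = (3*4*(-3))*(-4 + K) = -36*(-4 + K) = 144 - 36*K)
1/U(c(-12), -225) = 1/(144 - 36*(-225)) = 1/(144 + 8100) = 1/8244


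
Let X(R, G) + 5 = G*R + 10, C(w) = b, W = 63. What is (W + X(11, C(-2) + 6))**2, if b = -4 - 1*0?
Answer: 8100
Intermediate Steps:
b = -4 (b = -4 + 0 = -4)
C(w) = -4
X(R, G) = 5 + G*R (X(R, G) = -5 + (G*R + 10) = -5 + (10 + G*R) = 5 + G*R)
(W + X(11, C(-2) + 6))**2 = (63 + (5 + (-4 + 6)*11))**2 = (63 + (5 + 2*11))**2 = (63 + (5 + 22))**2 = (63 + 27)**2 = 90**2 = 8100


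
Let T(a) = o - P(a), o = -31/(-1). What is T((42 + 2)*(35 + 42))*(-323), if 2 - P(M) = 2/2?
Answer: -9690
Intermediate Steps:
P(M) = 1 (P(M) = 2 - 2/2 = 2 - 1*1 = 2 - 1 = 1)
o = 31 (o = -31*(-1) = 31)
T(a) = 30 (T(a) = 31 - 1*1 = 31 - 1 = 30)
T((42 + 2)*(35 + 42))*(-323) = 30*(-323) = -9690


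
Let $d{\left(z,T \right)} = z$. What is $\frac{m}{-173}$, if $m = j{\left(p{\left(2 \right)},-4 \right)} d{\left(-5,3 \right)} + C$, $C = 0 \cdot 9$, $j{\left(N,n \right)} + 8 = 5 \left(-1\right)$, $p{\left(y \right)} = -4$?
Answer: $- \frac{65}{173} \approx -0.37572$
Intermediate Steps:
$j{\left(N,n \right)} = -13$ ($j{\left(N,n \right)} = -8 + 5 \left(-1\right) = -8 - 5 = -13$)
$C = 0$
$m = 65$ ($m = \left(-13\right) \left(-5\right) + 0 = 65 + 0 = 65$)
$\frac{m}{-173} = \frac{65}{-173} = 65 \left(- \frac{1}{173}\right) = - \frac{65}{173}$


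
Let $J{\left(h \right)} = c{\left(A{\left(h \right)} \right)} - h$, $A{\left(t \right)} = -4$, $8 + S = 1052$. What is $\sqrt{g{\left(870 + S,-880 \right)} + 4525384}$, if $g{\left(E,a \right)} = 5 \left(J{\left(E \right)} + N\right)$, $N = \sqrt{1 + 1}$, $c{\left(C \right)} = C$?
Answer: $\sqrt{4515794 + 5 \sqrt{2}} \approx 2125.0$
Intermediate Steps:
$S = 1044$ ($S = -8 + 1052 = 1044$)
$N = \sqrt{2} \approx 1.4142$
$J{\left(h \right)} = -4 - h$
$g{\left(E,a \right)} = -20 - 5 E + 5 \sqrt{2}$ ($g{\left(E,a \right)} = 5 \left(\left(-4 - E\right) + \sqrt{2}\right) = 5 \left(-4 + \sqrt{2} - E\right) = -20 - 5 E + 5 \sqrt{2}$)
$\sqrt{g{\left(870 + S,-880 \right)} + 4525384} = \sqrt{\left(-20 - 5 \left(870 + 1044\right) + 5 \sqrt{2}\right) + 4525384} = \sqrt{\left(-20 - 9570 + 5 \sqrt{2}\right) + 4525384} = \sqrt{\left(-9590 + 5 \sqrt{2}\right) + 4525384} = \sqrt{4515794 + 5 \sqrt{2}}$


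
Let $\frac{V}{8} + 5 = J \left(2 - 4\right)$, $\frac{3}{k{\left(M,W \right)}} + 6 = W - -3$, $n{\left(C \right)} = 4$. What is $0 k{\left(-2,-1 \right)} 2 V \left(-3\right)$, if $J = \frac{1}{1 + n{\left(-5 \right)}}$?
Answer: $0$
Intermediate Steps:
$J = \frac{1}{5}$ ($J = \frac{1}{1 + 4} = \frac{1}{5} \approx 0.2$)
$k{\left(M,W \right)} = \frac{3}{-3 + W}$ ($k{\left(M,W \right)} = \frac{3}{-6 + \left(W - -3\right)} = \frac{3}{-6 + \left(W + 3\right)} = \frac{3}{-6 + \left(3 + W\right)} = \frac{3}{-3 + W}$)
$V = - \frac{216}{5}$ ($V = -40 + 8 \frac{2 - 4}{5} = -40 + 8 \cdot \frac{1}{5} \left(-2\right) = -40 + 8 \left(- \frac{2}{5}\right) = -40 - \frac{16}{5} = - \frac{216}{5} \approx -43.2$)
$0 k{\left(-2,-1 \right)} 2 V \left(-3\right) = 0 \frac{3}{-3 - 1} \cdot 2 \left(- \frac{216}{5}\right) \left(-3\right) = 0 \frac{3}{-4} \left(\left(- \frac{432}{5}\right) \left(-3\right)\right) = 0 \cdot 3 \left(- \frac{1}{4}\right) \frac{1296}{5} = 0 \left(- \frac{3}{4}\right) \frac{1296}{5} = 0 \cdot \frac{1296}{5} = 0$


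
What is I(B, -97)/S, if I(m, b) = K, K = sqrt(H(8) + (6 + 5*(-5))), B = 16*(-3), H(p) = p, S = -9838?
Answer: -I*sqrt(11)/9838 ≈ -0.00033712*I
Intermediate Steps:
B = -48
K = I*sqrt(11) (K = sqrt(8 + (6 + 5*(-5))) = sqrt(8 + (6 - 25)) = sqrt(8 - 19) = sqrt(-11) = I*sqrt(11) ≈ 3.3166*I)
I(m, b) = I*sqrt(11)
I(B, -97)/S = (I*sqrt(11))/(-9838) = (I*sqrt(11))*(-1/9838) = -I*sqrt(11)/9838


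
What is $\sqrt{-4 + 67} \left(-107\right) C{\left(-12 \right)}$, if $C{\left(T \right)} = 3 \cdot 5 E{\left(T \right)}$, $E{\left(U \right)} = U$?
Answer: $57780 \sqrt{7} \approx 1.5287 \cdot 10^{5}$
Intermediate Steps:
$C{\left(T \right)} = 15 T$ ($C{\left(T \right)} = 3 \cdot 5 T = 15 T$)
$\sqrt{-4 + 67} \left(-107\right) C{\left(-12 \right)} = \sqrt{-4 + 67} \left(-107\right) 15 \left(-12\right) = \sqrt{63} \left(-107\right) \left(-180\right) = 3 \sqrt{7} \left(-107\right) \left(-180\right) = - 321 \sqrt{7} \left(-180\right) = 57780 \sqrt{7}$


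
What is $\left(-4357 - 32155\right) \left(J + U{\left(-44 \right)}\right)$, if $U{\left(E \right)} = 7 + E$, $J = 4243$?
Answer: $-153569472$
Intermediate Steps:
$\left(-4357 - 32155\right) \left(J + U{\left(-44 \right)}\right) = \left(-4357 - 32155\right) \left(4243 + \left(7 - 44\right)\right) = - 36512 \left(4243 - 37\right) = \left(-36512\right) 4206 = -153569472$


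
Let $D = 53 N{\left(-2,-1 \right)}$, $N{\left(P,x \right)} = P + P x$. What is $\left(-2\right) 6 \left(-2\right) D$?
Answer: $0$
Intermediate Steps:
$D = 0$ ($D = 53 \left(- 2 \left(1 - 1\right)\right) = 53 \left(\left(-2\right) 0\right) = 53 \cdot 0 = 0$)
$\left(-2\right) 6 \left(-2\right) D = \left(-2\right) 6 \left(-2\right) 0 = \left(-12\right) \left(-2\right) 0 = 24 \cdot 0 = 0$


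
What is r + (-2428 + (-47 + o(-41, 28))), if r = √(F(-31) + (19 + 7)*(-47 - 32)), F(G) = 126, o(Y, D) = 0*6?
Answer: -2475 + 2*I*√482 ≈ -2475.0 + 43.909*I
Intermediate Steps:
o(Y, D) = 0
r = 2*I*√482 (r = √(126 + (19 + 7)*(-47 - 32)) = √(126 + 26*(-79)) = √(126 - 2054) = √(-1928) = 2*I*√482 ≈ 43.909*I)
r + (-2428 + (-47 + o(-41, 28))) = 2*I*√482 + (-2428 + (-47 + 0)) = 2*I*√482 + (-2428 - 47) = 2*I*√482 - 2475 = -2475 + 2*I*√482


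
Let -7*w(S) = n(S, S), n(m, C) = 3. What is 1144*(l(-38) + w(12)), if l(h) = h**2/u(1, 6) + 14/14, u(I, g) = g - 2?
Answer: 2895464/7 ≈ 4.1364e+5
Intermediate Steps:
u(I, g) = -2 + g
l(h) = 1 + h**2/4 (l(h) = h**2/(-2 + 6) + 14/14 = h**2/4 + 14*(1/14) = h**2*(1/4) + 1 = h**2/4 + 1 = 1 + h**2/4)
w(S) = -3/7 (w(S) = -1/7*3 = -3/7)
1144*(l(-38) + w(12)) = 1144*((1 + (1/4)*(-38)**2) - 3/7) = 1144*((1 + (1/4)*1444) - 3/7) = 1144*((1 + 361) - 3/7) = 1144*(362 - 3/7) = 1144*(2531/7) = 2895464/7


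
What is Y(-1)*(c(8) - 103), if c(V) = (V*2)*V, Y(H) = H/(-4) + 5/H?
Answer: -475/4 ≈ -118.75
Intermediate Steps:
Y(H) = 5/H - H/4 (Y(H) = H*(-¼) + 5/H = -H/4 + 5/H = 5/H - H/4)
c(V) = 2*V² (c(V) = (2*V)*V = 2*V²)
Y(-1)*(c(8) - 103) = (5/(-1) - ¼*(-1))*(2*8² - 103) = (5*(-1) + ¼)*(2*64 - 103) = (-5 + ¼)*(128 - 103) = -19/4*25 = -475/4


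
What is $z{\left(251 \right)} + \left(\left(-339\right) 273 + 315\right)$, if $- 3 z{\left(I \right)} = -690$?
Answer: $-92002$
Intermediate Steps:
$z{\left(I \right)} = 230$ ($z{\left(I \right)} = \left(- \frac{1}{3}\right) \left(-690\right) = 230$)
$z{\left(251 \right)} + \left(\left(-339\right) 273 + 315\right) = 230 + \left(\left(-339\right) 273 + 315\right) = 230 + \left(-92547 + 315\right) = 230 - 92232 = -92002$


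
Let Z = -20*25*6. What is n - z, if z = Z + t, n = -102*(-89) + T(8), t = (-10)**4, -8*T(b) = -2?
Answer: 8313/4 ≈ 2078.3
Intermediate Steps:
T(b) = 1/4 (T(b) = -1/8*(-2) = 1/4)
t = 10000
Z = -3000 (Z = -500*6 = -3000)
n = 36313/4 (n = -102*(-89) + 1/4 = 9078 + 1/4 = 36313/4 ≈ 9078.3)
z = 7000 (z = -3000 + 10000 = 7000)
n - z = 36313/4 - 1*7000 = 36313/4 - 7000 = 8313/4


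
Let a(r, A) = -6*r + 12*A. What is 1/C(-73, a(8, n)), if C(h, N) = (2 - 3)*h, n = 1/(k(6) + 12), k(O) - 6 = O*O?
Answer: 1/73 ≈ 0.013699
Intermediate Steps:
k(O) = 6 + O² (k(O) = 6 + O*O = 6 + O²)
n = 1/54 (n = 1/((6 + 6²) + 12) = 1/((6 + 36) + 12) = 1/(42 + 12) = 1/54 ≈ 0.018519)
C(h, N) = -h
1/C(-73, a(8, n)) = 1/(-1*(-73)) = 1/73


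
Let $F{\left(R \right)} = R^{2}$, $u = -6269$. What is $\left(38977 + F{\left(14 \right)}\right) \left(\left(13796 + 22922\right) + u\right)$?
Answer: $1192778677$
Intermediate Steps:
$\left(38977 + F{\left(14 \right)}\right) \left(\left(13796 + 22922\right) + u\right) = \left(38977 + 14^{2}\right) \left(\left(13796 + 22922\right) - 6269\right) = \left(38977 + 196\right) \left(36718 - 6269\right) = 39173 \cdot 30449 = 1192778677$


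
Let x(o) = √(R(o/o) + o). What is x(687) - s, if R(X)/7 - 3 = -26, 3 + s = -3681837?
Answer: 3681840 + √526 ≈ 3.6819e+6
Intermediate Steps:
s = -3681840 (s = -3 - 3681837 = -3681840)
R(X) = -161 (R(X) = 21 + 7*(-26) = 21 - 182 = -161)
x(o) = √(-161 + o)
x(687) - s = √(-161 + 687) - 1*(-3681840) = √526 + 3681840 = 3681840 + √526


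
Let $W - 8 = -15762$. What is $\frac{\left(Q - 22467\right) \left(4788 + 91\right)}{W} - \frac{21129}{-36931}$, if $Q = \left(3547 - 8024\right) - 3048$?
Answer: $\frac{2702240922737}{290905487} \approx 9289.1$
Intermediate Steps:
$W = -15754$ ($W = 8 - 15762 = -15754$)
$Q = -7525$ ($Q = -4477 - 3048 = -7525$)
$\frac{\left(Q - 22467\right) \left(4788 + 91\right)}{W} - \frac{21129}{-36931} = \frac{\left(-7525 - 22467\right) \left(4788 + 91\right)}{-15754} - \frac{21129}{-36931} = \left(-29992\right) 4879 \left(- \frac{1}{15754}\right) - - \frac{21129}{36931} = \left(-146330968\right) \left(- \frac{1}{15754}\right) + \frac{21129}{36931} = \frac{73165484}{7877} + \frac{21129}{36931} = \frac{2702240922737}{290905487}$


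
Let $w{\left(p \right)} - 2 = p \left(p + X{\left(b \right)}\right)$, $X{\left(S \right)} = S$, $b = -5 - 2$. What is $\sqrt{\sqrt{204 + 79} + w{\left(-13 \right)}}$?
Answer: $\sqrt{262 + \sqrt{283}} \approx 16.698$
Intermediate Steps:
$b = -7$
$w{\left(p \right)} = 2 + p \left(-7 + p\right)$ ($w{\left(p \right)} = 2 + p \left(p - 7\right) = 2 + p \left(-7 + p\right)$)
$\sqrt{\sqrt{204 + 79} + w{\left(-13 \right)}} = \sqrt{\sqrt{204 + 79} + \left(2 + \left(-13\right)^{2} - -91\right)} = \sqrt{\sqrt{283} + \left(2 + 169 + 91\right)} = \sqrt{\sqrt{283} + 262} = \sqrt{262 + \sqrt{283}}$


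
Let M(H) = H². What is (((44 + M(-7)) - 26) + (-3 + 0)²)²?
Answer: 5776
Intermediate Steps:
(((44 + M(-7)) - 26) + (-3 + 0)²)² = (((44 + (-7)²) - 26) + (-3 + 0)²)² = (((44 + 49) - 26) + (-3)²)² = ((93 - 26) + 9)² = (67 + 9)² = 76² = 5776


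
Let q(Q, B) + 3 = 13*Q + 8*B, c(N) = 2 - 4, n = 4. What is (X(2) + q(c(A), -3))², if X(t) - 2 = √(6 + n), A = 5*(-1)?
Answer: (51 - √10)² ≈ 2288.4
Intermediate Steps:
A = -5
X(t) = 2 + √10 (X(t) = 2 + √(6 + 4) = 2 + √10)
c(N) = -2
q(Q, B) = -3 + 8*B + 13*Q (q(Q, B) = -3 + (13*Q + 8*B) = -3 + (8*B + 13*Q) = -3 + 8*B + 13*Q)
(X(2) + q(c(A), -3))² = ((2 + √10) + (-3 + 8*(-3) + 13*(-2)))² = ((2 + √10) + (-3 - 24 - 26))² = ((2 + √10) - 53)² = (-51 + √10)²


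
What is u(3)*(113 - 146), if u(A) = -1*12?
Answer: 396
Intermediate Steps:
u(A) = -12
u(3)*(113 - 146) = -12*(113 - 146) = -12*(-33) = 396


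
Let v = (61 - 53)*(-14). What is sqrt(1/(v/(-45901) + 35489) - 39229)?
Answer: 2*I*sqrt(26024304040166133713307)/1628980701 ≈ 198.06*I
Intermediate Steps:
v = -112 (v = 8*(-14) = -112)
sqrt(1/(v/(-45901) + 35489) - 39229) = sqrt(1/(-112/(-45901) + 35489) - 39229) = sqrt(1/(-112*(-1/45901) + 35489) - 39229) = sqrt(1/(112/45901 + 35489) - 39229) = sqrt(1/(1628980701/45901) - 39229) = sqrt(45901/1628980701 - 39229) = sqrt(-63903283873628/1628980701) = 2*I*sqrt(26024304040166133713307)/1628980701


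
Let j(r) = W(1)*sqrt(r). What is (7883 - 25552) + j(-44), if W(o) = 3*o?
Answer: -17669 + 6*I*sqrt(11) ≈ -17669.0 + 19.9*I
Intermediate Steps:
j(r) = 3*sqrt(r) (j(r) = (3*1)*sqrt(r) = 3*sqrt(r))
(7883 - 25552) + j(-44) = (7883 - 25552) + 3*sqrt(-44) = -17669 + 3*(2*I*sqrt(11)) = -17669 + 6*I*sqrt(11)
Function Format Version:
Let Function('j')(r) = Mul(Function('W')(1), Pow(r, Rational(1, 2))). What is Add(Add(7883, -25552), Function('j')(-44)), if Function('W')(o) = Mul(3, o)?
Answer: Add(-17669, Mul(6, I, Pow(11, Rational(1, 2)))) ≈ Add(-17669., Mul(19.900, I))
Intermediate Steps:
Function('j')(r) = Mul(3, Pow(r, Rational(1, 2))) (Function('j')(r) = Mul(Mul(3, 1), Pow(r, Rational(1, 2))) = Mul(3, Pow(r, Rational(1, 2))))
Add(Add(7883, -25552), Function('j')(-44)) = Add(Add(7883, -25552), Mul(3, Pow(-44, Rational(1, 2)))) = Add(-17669, Mul(3, Mul(2, I, Pow(11, Rational(1, 2))))) = Add(-17669, Mul(6, I, Pow(11, Rational(1, 2))))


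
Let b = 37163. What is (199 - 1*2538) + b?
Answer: 34824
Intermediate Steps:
(199 - 1*2538) + b = (199 - 1*2538) + 37163 = (199 - 2538) + 37163 = -2339 + 37163 = 34824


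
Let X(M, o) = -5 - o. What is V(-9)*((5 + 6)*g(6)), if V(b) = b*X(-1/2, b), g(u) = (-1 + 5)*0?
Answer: 0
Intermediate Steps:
g(u) = 0 (g(u) = 4*0 = 0)
V(b) = b*(-5 - b)
V(-9)*((5 + 6)*g(6)) = (-1*(-9)*(5 - 9))*((5 + 6)*0) = (-1*(-9)*(-4))*(11*0) = -36*0 = 0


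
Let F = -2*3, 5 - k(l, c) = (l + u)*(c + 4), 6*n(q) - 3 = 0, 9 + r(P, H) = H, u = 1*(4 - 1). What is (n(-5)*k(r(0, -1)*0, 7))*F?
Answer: 84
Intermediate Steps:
u = 3 (u = 1*3 = 3)
r(P, H) = -9 + H
n(q) = 1/2 (n(q) = 1/2 + (1/6)*0 = 1/2 + 0 = 1/2)
k(l, c) = 5 - (3 + l)*(4 + c) (k(l, c) = 5 - (l + 3)*(c + 4) = 5 - (3 + l)*(4 + c))
F = -6
(n(-5)*k(r(0, -1)*0, 7))*F = ((-7 - 4*(-9 - 1)*0 - 3*7 - 1*7*(-9 - 1)*0)/2)*(-6) = ((-7 - (-40)*0 - 21 - 1*7*(-10*0))/2)*(-6) = ((-7 - 4*0 - 21 - 1*7*0)/2)*(-6) = ((-7 + 0 - 21 + 0)/2)*(-6) = ((1/2)*(-28))*(-6) = -14*(-6) = 84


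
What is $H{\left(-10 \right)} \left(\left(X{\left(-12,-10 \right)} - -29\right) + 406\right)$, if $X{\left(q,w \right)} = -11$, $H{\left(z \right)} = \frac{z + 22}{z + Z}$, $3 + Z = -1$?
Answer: $- \frac{2544}{7} \approx -363.43$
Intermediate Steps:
$Z = -4$ ($Z = -3 - 1 = -4$)
$H{\left(z \right)} = \frac{22 + z}{-4 + z}$ ($H{\left(z \right)} = \frac{z + 22}{z - 4} = \frac{22 + z}{-4 + z}$)
$H{\left(-10 \right)} \left(\left(X{\left(-12,-10 \right)} - -29\right) + 406\right) = \frac{22 - 10}{-4 - 10} \left(\left(-11 - -29\right) + 406\right) = \frac{1}{-14} \cdot 12 \left(\left(-11 + 29\right) + 406\right) = \left(- \frac{1}{14}\right) 12 \left(18 + 406\right) = \left(- \frac{6}{7}\right) 424 = - \frac{2544}{7}$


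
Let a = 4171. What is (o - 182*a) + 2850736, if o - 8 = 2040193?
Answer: 4131815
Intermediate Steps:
o = 2040201 (o = 8 + 2040193 = 2040201)
(o - 182*a) + 2850736 = (2040201 - 182*4171) + 2850736 = (2040201 - 759122) + 2850736 = 1281079 + 2850736 = 4131815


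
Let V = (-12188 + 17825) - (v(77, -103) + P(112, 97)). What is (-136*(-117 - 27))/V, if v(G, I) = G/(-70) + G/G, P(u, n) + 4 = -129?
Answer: 195840/57701 ≈ 3.3940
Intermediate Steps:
P(u, n) = -133 (P(u, n) = -4 - 129 = -133)
v(G, I) = 1 - G/70 (v(G, I) = G*(-1/70) + 1 = -G/70 + 1 = 1 - G/70)
V = 57701/10 (V = (-12188 + 17825) - ((1 - 1/70*77) - 133) = 5637 - ((1 - 11/10) - 133) = 5637 - (-⅒ - 133) = 5637 - 1*(-1331/10) = 5637 + 1331/10 = 57701/10 ≈ 5770.1)
(-136*(-117 - 27))/V = (-136*(-117 - 27))/(57701/10) = -136*(-144)*(10/57701) = 19584*(10/57701) = 195840/57701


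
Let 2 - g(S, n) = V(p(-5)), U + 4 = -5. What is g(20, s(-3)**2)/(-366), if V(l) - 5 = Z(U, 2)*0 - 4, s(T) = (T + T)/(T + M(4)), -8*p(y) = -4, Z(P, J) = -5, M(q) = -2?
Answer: -1/366 ≈ -0.0027322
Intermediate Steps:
U = -9 (U = -4 - 5 = -9)
p(y) = 1/2 (p(y) = -1/8*(-4) = 1/2)
s(T) = 2*T/(-2 + T) (s(T) = (T + T)/(T - 2) = (2*T)/(-2 + T) = 2*T/(-2 + T))
V(l) = 1 (V(l) = 5 + (-5*0 - 4) = 5 + (0 - 4) = 5 - 4 = 1)
g(S, n) = 1 (g(S, n) = 2 - 1*1 = 2 - 1 = 1)
g(20, s(-3)**2)/(-366) = 1/(-366) = 1*(-1/366) = -1/366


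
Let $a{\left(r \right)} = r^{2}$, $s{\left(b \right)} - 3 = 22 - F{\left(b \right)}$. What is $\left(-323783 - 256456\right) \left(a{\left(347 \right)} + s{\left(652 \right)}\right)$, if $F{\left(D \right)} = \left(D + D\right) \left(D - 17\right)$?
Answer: $410580597834$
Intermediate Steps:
$F{\left(D \right)} = 2 D \left(-17 + D\right)$
$s{\left(b \right)} = 25 - 2 b \left(-17 + b\right)$ ($s{\left(b \right)} = 3 - \left(-22 + 2 b \left(-17 + b\right)\right) = 25 - 2 b \left(-17 + b\right)$)
$\left(-323783 - 256456\right) \left(a{\left(347 \right)} + s{\left(652 \right)}\right) = \left(-323783 - 256456\right) \left(347^{2} + \left(25 - 1304 \left(-17 + 652\right)\right)\right) = - 580239 \left(120409 + \left(25 - 1304 \cdot 635\right)\right) = - 580239 \left(120409 + \left(25 - 828040\right)\right) = - 580239 \left(120409 - 828015\right) = \left(-580239\right) \left(-707606\right) = 410580597834$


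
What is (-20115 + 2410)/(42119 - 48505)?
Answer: 17705/6386 ≈ 2.7725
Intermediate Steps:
(-20115 + 2410)/(42119 - 48505) = -17705/(-6386) = -17705*(-1/6386) = 17705/6386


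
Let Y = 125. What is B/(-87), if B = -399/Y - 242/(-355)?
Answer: 22279/772125 ≈ 0.028854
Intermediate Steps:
B = -22279/8875 (B = -399/125 - 242/(-355) = -399*1/125 - 242*(-1/355) = -399/125 + 242/355 = -22279/8875 ≈ -2.5103)
B/(-87) = -22279/8875/(-87) = -22279/8875*(-1/87) = 22279/772125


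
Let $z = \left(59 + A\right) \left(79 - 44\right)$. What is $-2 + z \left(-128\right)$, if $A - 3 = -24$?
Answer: $-170242$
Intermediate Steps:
$A = -21$ ($A = 3 - 24 = -21$)
$z = 1330$ ($z = \left(59 - 21\right) \left(79 - 44\right) = 38 \cdot 35 = 1330$)
$-2 + z \left(-128\right) = -2 + 1330 \left(-128\right) = -2 - 170240 = -170242$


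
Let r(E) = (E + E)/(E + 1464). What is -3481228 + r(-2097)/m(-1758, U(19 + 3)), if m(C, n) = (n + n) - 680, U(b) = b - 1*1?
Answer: -234317976151/67309 ≈ -3.4812e+6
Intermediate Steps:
r(E) = 2*E/(1464 + E) (r(E) = (2*E)/(1464 + E) = 2*E/(1464 + E))
U(b) = -1 + b (U(b) = b - 1 = -1 + b)
m(C, n) = -680 + 2*n (m(C, n) = 2*n - 680 = -680 + 2*n)
-3481228 + r(-2097)/m(-1758, U(19 + 3)) = -3481228 + (2*(-2097)/(1464 - 2097))/(-680 + 2*(-1 + (19 + 3))) = -3481228 + (2*(-2097)/(-633))/(-680 + 2*(-1 + 22)) = -3481228 + (2*(-2097)*(-1/633))/(-680 + 2*21) = -3481228 + 1398/(211*(-680 + 42)) = -3481228 + (1398/211)/(-638) = -3481228 + (1398/211)*(-1/638) = -3481228 - 699/67309 = -234317976151/67309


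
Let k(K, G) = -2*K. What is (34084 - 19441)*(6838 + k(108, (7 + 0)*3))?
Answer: 96965946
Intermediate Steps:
(34084 - 19441)*(6838 + k(108, (7 + 0)*3)) = (34084 - 19441)*(6838 - 2*108) = 14643*(6838 - 216) = 14643*6622 = 96965946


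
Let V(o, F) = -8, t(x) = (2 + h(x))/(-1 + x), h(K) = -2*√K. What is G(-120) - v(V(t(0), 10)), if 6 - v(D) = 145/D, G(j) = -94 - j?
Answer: 15/8 ≈ 1.8750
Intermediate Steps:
t(x) = (2 - 2*√x)/(-1 + x)
v(D) = 6 - 145/D
G(-120) - v(V(t(0), 10)) = (-94 - 1*(-120)) - (6 - 145/(-8)) = (-94 + 120) - (6 - 145*(-⅛)) = 26 - (6 + 145/8) = 26 - 1*193/8 = 26 - 193/8 = 15/8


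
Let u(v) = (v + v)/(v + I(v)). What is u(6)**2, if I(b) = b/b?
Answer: 144/49 ≈ 2.9388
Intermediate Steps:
I(b) = 1
u(v) = 2*v/(1 + v) (u(v) = (v + v)/(v + 1) = (2*v)/(1 + v) = 2*v/(1 + v))
u(6)**2 = (2*6/(1 + 6))**2 = (2*6/7)**2 = (2*6*(1/7))**2 = (12/7)**2 = 144/49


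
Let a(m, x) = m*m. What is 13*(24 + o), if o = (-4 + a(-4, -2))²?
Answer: 2184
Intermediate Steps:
a(m, x) = m²
o = 144 (o = (-4 + (-4)²)² = (-4 + 16)² = 12² = 144)
13*(24 + o) = 13*(24 + 144) = 13*168 = 2184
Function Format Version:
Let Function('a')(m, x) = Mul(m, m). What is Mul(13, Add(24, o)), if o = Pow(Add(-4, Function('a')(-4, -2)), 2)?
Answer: 2184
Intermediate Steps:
Function('a')(m, x) = Pow(m, 2)
o = 144 (o = Pow(Add(-4, Pow(-4, 2)), 2) = Pow(Add(-4, 16), 2) = Pow(12, 2) = 144)
Mul(13, Add(24, o)) = Mul(13, Add(24, 144)) = Mul(13, 168) = 2184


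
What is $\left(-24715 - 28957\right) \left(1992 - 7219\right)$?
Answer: $280543544$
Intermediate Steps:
$\left(-24715 - 28957\right) \left(1992 - 7219\right) = \left(-53672\right) \left(-5227\right) = 280543544$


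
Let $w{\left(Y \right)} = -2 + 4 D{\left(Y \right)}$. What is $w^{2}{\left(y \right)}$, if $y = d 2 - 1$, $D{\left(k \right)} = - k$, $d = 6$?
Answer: $2116$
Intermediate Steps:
$y = 11$ ($y = 6 \cdot 2 - 1 = 12 - 1 = 11$)
$w{\left(Y \right)} = -2 - 4 Y$ ($w{\left(Y \right)} = -2 + 4 \left(- Y\right) = -2 - 4 Y$)
$w^{2}{\left(y \right)} = \left(-2 - 44\right)^{2} = \left(-46\right)^{2} = 2116$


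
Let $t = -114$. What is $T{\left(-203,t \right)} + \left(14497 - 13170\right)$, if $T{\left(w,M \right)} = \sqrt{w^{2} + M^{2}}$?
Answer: $1327 + \sqrt{54205} \approx 1559.8$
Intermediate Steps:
$T{\left(w,M \right)} = \sqrt{M^{2} + w^{2}}$
$T{\left(-203,t \right)} + \left(14497 - 13170\right) = \sqrt{\left(-114\right)^{2} + \left(-203\right)^{2}} + \left(14497 - 13170\right) = \sqrt{12996 + 41209} + 1327 = \sqrt{54205} + 1327 = 1327 + \sqrt{54205}$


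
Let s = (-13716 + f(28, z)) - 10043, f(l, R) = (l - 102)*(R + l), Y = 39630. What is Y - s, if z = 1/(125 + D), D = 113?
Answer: 7789896/119 ≈ 65461.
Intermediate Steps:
z = 1/238 (z = 1/(125 + 113) = 1/238 ≈ 0.0042017)
f(l, R) = (-102 + l)*(R + l)
s = -3073926/119 (s = (-13716 + (28² - 102*1/238 - 102*28 + (1/238)*28)) - 10043 = (-13716 + (784 - 3/7 - 2856 + 2/17)) - 10043 = (-13716 - 246605/119) - 10043 = -1878809/119 - 10043 = -3073926/119 ≈ -25831.)
Y - s = 39630 - 1*(-3073926/119) = 39630 + 3073926/119 = 7789896/119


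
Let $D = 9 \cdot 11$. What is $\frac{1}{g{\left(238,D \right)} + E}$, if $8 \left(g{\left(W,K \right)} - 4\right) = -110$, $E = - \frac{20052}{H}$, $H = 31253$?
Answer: $- \frac{125012}{1299075} \approx -0.096232$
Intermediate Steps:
$D = 99$
$E = - \frac{20052}{31253} \approx -0.6416$
$g{\left(W,K \right)} = - \frac{39}{4}$ ($g{\left(W,K \right)} = 4 + \frac{1}{8} \left(-110\right) = 4 - \frac{55}{4} = - \frac{39}{4}$)
$\frac{1}{g{\left(238,D \right)} + E} = \frac{1}{- \frac{39}{4} - \frac{20052}{31253}} = \frac{1}{- \frac{1299075}{125012}} = - \frac{125012}{1299075}$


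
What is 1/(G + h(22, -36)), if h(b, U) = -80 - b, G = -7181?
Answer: -1/7283 ≈ -0.00013731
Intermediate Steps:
1/(G + h(22, -36)) = 1/(-7181 + (-80 - 1*22)) = 1/(-7181 + (-80 - 22)) = 1/(-7181 - 102) = 1/(-7283) = -1/7283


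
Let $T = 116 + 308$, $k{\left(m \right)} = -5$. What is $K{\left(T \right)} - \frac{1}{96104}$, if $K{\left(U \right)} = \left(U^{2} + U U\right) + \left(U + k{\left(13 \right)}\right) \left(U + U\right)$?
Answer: $\frac{68701289855}{96104} \approx 7.1486 \cdot 10^{5}$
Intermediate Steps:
$T = 424$
$K{\left(U \right)} = 2 U^{2} + 2 U \left(-5 + U\right)$ ($K{\left(U \right)} = \left(U^{2} + U U\right) + \left(U - 5\right) \left(U + U\right) = \left(U^{2} + U^{2}\right) + \left(-5 + U\right) 2 U = 2 U^{2} + 2 U \left(-5 + U\right)$)
$K{\left(T \right)} - \frac{1}{96104} = 2 \cdot 424 \left(-5 + 2 \cdot 424\right) - \frac{1}{96104} = 2 \cdot 424 \left(-5 + 848\right) - \frac{1}{96104} = 2 \cdot 424 \cdot 843 - \frac{1}{96104} = 714864 - \frac{1}{96104} = \frac{68701289855}{96104}$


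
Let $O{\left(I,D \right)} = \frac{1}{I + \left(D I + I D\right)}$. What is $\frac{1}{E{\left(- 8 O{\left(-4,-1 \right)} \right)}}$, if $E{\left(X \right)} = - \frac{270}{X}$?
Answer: $\frac{1}{135} \approx 0.0074074$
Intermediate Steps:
$O{\left(I,D \right)} = \frac{1}{I + 2 D I}$ ($O{\left(I,D \right)} = \frac{1}{I + \left(D I + D I\right)} = \frac{1}{I + 2 D I}$)
$\frac{1}{E{\left(- 8 O{\left(-4,-1 \right)} \right)}} = \frac{1}{\left(-270\right) \frac{1}{\left(-8\right) \frac{1}{\left(-4\right) \left(1 + 2 \left(-1\right)\right)}}} = \frac{1}{\left(-270\right) \frac{1}{\left(-8\right) \left(- \frac{1}{4 \left(1 - 2\right)}\right)}} = \frac{1}{\left(-270\right) \frac{1}{\left(-8\right) \left(- \frac{1}{4 \left(-1\right)}\right)}} = \frac{1}{\left(-270\right) \frac{1}{\left(-8\right) \left(\left(- \frac{1}{4}\right) \left(-1\right)\right)}} = \frac{1}{\left(-270\right) \frac{1}{\left(-8\right) \frac{1}{4}}} = \frac{1}{\left(-270\right) \frac{1}{-2}} = \frac{1}{\left(-270\right) \left(- \frac{1}{2}\right)} = \frac{1}{135}$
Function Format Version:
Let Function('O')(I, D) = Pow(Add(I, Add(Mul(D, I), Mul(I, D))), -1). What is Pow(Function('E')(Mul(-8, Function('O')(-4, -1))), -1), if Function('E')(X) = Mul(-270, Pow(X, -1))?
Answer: Rational(1, 135) ≈ 0.0074074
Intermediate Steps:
Function('O')(I, D) = Pow(Add(I, Mul(2, D, I)), -1) (Function('O')(I, D) = Pow(Add(I, Add(Mul(D, I), Mul(D, I))), -1) = Pow(Add(I, Mul(2, D, I)), -1))
Pow(Function('E')(Mul(-8, Function('O')(-4, -1))), -1) = Pow(Mul(-270, Pow(Mul(-8, Mul(Pow(-4, -1), Pow(Add(1, Mul(2, -1)), -1))), -1)), -1) = Pow(Mul(-270, Pow(Mul(-8, Mul(Rational(-1, 4), Pow(Add(1, -2), -1))), -1)), -1) = Pow(Mul(-270, Pow(Mul(-8, Mul(Rational(-1, 4), Pow(-1, -1))), -1)), -1) = Pow(Mul(-270, Pow(Mul(-8, Mul(Rational(-1, 4), -1)), -1)), -1) = Pow(Mul(-270, Pow(Mul(-8, Rational(1, 4)), -1)), -1) = Pow(Mul(-270, Pow(-2, -1)), -1) = Pow(Mul(-270, Rational(-1, 2)), -1) = Pow(135, -1) = Rational(1, 135)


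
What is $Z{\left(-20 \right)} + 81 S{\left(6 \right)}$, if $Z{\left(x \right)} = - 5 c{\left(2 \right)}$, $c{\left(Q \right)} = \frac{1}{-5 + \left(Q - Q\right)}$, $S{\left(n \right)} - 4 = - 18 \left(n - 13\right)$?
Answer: $10531$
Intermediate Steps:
$S{\left(n \right)} = 238 - 18 n$ ($S{\left(n \right)} = 4 - 18 \left(n - 13\right) = 4 - 18 \left(-13 + n\right) = 4 - \left(-234 + 18 n\right) = 238 - 18 n$)
$c{\left(Q \right)} = - \frac{1}{5}$ ($c{\left(Q \right)} = \frac{1}{-5 + 0} = \frac{1}{-5} = - \frac{1}{5}$)
$Z{\left(x \right)} = 1$ ($Z{\left(x \right)} = \left(-5\right) \left(- \frac{1}{5}\right) = 1$)
$Z{\left(-20 \right)} + 81 S{\left(6 \right)} = 1 + 81 \left(238 - 108\right) = 1 + 81 \cdot 130 = 1 + 10530 = 10531$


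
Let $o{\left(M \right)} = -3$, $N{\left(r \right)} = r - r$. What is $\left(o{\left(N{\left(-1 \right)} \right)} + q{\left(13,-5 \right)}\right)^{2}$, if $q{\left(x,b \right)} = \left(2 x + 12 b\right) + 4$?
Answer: $1089$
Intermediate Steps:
$N{\left(r \right)} = 0$
$q{\left(x,b \right)} = 4 + 2 x + 12 b$
$\left(o{\left(N{\left(-1 \right)} \right)} + q{\left(13,-5 \right)}\right)^{2} = \left(-3 + \left(4 + 2 \cdot 13 + 12 \left(-5\right)\right)\right)^{2} = \left(-3 + \left(4 + 26 - 60\right)\right)^{2} = \left(-3 - 30\right)^{2} = \left(-33\right)^{2} = 1089$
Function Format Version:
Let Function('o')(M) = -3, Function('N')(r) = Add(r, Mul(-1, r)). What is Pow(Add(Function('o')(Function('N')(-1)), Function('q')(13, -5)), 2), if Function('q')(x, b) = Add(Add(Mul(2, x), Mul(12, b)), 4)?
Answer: 1089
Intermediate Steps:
Function('N')(r) = 0
Function('q')(x, b) = Add(4, Mul(2, x), Mul(12, b))
Pow(Add(Function('o')(Function('N')(-1)), Function('q')(13, -5)), 2) = Pow(Add(-3, Add(4, Mul(2, 13), Mul(12, -5))), 2) = Pow(Add(-3, Add(4, 26, -60)), 2) = Pow(Add(-3, -30), 2) = Pow(-33, 2) = 1089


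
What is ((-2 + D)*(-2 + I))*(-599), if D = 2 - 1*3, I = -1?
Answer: -5391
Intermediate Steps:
D = -1 (D = 2 - 3 = -1)
((-2 + D)*(-2 + I))*(-599) = ((-2 - 1)*(-2 - 1))*(-599) = -3*(-3)*(-599) = 9*(-599) = -5391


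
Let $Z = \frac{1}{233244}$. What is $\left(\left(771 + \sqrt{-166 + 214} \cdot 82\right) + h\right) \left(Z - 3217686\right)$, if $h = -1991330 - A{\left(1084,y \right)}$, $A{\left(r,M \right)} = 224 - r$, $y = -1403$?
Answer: $\frac{26197911314740381}{4092} - \frac{61541488177406 \sqrt{3}}{58311} \approx 6.4004 \cdot 10^{12}$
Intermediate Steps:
$h = -1990470$ ($h = -1991330 - \left(224 - 1084\right) = -1991330 - -860 = -1991330 + 860 = -1990470$)
$Z = \frac{1}{233244} \approx 4.2874 \cdot 10^{-6}$
$\left(\left(771 + \sqrt{-166 + 214} \cdot 82\right) + h\right) \left(Z - 3217686\right) = \left(\left(771 + \sqrt{-166 + 214} \cdot 82\right) - 1990470\right) \left(\frac{1}{233244} - 3217686\right) = \left(\left(771 + \sqrt{48} \cdot 82\right) - 1990470\right) \left(- \frac{750505953383}{233244}\right) = \left(\left(771 + 4 \sqrt{3} \cdot 82\right) - 1990470\right) \left(- \frac{750505953383}{233244}\right) = \left(\left(771 + 328 \sqrt{3}\right) - 1990470\right) \left(- \frac{750505953383}{233244}\right) = \left(-1989699 + 328 \sqrt{3}\right) \left(- \frac{750505953383}{233244}\right) = \frac{26197911314740381}{4092} - \frac{61541488177406 \sqrt{3}}{58311}$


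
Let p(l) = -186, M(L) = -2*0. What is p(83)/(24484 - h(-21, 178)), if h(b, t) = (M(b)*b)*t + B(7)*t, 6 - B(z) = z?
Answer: -93/12331 ≈ -0.0075420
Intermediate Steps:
M(L) = 0
B(z) = 6 - z
h(b, t) = -t (h(b, t) = (0*b)*t + (6 - 1*7)*t = 0*t + (6 - 7)*t = 0 - t = -t)
p(83)/(24484 - h(-21, 178)) = -186/(24484 - (-1)*178) = -186/(24484 - 1*(-178)) = -186/(24484 + 178) = -186/24662 = -186*1/24662 = -93/12331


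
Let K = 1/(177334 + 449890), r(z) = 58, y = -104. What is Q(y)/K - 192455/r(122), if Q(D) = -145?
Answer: -5275146295/58 ≈ -9.0951e+7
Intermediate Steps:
K = 1/627224 ≈ 1.5943e-6
Q(y)/K - 192455/r(122) = -145/1/627224 - 192455/58 = -145*627224 - 192455*1/58 = -90947480 - 192455/58 = -5275146295/58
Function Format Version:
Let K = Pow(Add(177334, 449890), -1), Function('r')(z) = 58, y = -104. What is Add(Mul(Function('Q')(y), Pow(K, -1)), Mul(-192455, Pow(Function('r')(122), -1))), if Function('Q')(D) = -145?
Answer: Rational(-5275146295, 58) ≈ -9.0951e+7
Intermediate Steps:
K = Rational(1, 627224) (K = Pow(627224, -1) = Rational(1, 627224) ≈ 1.5943e-6)
Add(Mul(Function('Q')(y), Pow(K, -1)), Mul(-192455, Pow(Function('r')(122), -1))) = Add(Mul(-145, Pow(Rational(1, 627224), -1)), Mul(-192455, Pow(58, -1))) = Add(Mul(-145, 627224), Mul(-192455, Rational(1, 58))) = Add(-90947480, Rational(-192455, 58)) = Rational(-5275146295, 58)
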